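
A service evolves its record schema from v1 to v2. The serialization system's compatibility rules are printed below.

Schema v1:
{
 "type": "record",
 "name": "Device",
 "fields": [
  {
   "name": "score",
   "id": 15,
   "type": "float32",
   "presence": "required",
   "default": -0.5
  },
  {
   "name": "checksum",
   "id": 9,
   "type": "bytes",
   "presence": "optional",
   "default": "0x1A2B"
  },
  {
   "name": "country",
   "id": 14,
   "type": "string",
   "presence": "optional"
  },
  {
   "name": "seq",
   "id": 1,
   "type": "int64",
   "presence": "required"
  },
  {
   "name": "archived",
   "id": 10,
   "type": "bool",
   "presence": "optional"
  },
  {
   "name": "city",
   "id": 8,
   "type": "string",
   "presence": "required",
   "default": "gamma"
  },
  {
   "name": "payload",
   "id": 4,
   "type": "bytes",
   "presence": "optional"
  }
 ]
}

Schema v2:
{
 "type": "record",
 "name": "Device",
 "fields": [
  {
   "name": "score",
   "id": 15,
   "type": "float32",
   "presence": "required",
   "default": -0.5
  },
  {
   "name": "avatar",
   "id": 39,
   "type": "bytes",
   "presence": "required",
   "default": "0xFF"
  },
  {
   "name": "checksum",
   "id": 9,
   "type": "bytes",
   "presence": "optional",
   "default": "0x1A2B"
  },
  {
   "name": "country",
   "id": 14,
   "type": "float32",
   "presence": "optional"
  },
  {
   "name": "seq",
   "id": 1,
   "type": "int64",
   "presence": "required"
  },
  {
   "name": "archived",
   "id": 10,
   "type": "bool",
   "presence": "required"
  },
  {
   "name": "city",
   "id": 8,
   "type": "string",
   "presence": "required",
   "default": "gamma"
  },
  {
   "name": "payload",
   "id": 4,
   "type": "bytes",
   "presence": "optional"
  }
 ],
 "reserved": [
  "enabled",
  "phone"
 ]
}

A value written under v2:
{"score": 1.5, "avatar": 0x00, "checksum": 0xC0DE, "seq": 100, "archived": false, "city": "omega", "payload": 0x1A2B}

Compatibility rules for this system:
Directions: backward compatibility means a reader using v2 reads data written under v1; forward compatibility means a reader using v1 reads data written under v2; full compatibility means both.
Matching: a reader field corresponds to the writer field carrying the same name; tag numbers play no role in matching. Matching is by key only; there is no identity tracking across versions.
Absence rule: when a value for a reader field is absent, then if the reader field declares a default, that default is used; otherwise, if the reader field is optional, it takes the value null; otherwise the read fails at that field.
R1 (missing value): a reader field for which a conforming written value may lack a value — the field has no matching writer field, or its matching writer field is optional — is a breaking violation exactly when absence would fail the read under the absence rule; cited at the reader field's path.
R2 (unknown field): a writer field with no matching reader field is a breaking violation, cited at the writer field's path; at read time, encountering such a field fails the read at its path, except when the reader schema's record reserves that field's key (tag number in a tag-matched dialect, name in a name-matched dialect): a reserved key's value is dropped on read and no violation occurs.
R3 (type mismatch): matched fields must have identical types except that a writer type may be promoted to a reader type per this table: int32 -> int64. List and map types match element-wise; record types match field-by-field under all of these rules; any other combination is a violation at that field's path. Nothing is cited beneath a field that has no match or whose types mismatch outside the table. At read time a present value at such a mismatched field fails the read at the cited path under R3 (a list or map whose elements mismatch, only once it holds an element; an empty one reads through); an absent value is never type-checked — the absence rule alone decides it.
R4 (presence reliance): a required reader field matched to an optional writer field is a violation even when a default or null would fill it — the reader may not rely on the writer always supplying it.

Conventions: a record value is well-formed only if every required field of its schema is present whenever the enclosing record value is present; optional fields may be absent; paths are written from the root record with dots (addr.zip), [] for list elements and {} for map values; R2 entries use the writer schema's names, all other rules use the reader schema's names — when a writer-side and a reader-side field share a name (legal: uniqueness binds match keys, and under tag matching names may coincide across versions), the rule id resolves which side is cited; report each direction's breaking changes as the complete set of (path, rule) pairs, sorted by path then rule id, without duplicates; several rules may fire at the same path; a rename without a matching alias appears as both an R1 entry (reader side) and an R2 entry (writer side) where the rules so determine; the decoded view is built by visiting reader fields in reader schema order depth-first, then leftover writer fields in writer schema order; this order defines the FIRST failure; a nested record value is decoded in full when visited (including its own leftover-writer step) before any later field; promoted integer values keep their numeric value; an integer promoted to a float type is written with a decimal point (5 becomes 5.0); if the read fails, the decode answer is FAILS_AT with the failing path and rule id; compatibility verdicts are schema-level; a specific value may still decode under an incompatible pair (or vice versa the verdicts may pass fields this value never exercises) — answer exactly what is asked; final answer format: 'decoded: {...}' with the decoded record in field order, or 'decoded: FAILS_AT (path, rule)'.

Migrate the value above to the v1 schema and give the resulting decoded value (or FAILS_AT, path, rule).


decoded: FAILS_AT (avatar, R2)

in Device below, arrows point writer -> reader
decoding the Device value with the v1 reader:
  score := 1.5
  checksum := 0xC0DE
  country := null (not supplied -> null)
  seq := 100
  archived := false
  city := "omega"
  payload := 0x1A2B
  read fails at avatar under R2 (unknown field)
  => FAILS_AT (avatar, R2)
diffs on Device not affecting the asked answer:
  field archived in record Device: optional changed to required -> matters for Device compatibility verdicts, not for this value's decode
  field country in record Device: type string changed to float32 -> matters for Device compatibility verdicts, not for this value's decode


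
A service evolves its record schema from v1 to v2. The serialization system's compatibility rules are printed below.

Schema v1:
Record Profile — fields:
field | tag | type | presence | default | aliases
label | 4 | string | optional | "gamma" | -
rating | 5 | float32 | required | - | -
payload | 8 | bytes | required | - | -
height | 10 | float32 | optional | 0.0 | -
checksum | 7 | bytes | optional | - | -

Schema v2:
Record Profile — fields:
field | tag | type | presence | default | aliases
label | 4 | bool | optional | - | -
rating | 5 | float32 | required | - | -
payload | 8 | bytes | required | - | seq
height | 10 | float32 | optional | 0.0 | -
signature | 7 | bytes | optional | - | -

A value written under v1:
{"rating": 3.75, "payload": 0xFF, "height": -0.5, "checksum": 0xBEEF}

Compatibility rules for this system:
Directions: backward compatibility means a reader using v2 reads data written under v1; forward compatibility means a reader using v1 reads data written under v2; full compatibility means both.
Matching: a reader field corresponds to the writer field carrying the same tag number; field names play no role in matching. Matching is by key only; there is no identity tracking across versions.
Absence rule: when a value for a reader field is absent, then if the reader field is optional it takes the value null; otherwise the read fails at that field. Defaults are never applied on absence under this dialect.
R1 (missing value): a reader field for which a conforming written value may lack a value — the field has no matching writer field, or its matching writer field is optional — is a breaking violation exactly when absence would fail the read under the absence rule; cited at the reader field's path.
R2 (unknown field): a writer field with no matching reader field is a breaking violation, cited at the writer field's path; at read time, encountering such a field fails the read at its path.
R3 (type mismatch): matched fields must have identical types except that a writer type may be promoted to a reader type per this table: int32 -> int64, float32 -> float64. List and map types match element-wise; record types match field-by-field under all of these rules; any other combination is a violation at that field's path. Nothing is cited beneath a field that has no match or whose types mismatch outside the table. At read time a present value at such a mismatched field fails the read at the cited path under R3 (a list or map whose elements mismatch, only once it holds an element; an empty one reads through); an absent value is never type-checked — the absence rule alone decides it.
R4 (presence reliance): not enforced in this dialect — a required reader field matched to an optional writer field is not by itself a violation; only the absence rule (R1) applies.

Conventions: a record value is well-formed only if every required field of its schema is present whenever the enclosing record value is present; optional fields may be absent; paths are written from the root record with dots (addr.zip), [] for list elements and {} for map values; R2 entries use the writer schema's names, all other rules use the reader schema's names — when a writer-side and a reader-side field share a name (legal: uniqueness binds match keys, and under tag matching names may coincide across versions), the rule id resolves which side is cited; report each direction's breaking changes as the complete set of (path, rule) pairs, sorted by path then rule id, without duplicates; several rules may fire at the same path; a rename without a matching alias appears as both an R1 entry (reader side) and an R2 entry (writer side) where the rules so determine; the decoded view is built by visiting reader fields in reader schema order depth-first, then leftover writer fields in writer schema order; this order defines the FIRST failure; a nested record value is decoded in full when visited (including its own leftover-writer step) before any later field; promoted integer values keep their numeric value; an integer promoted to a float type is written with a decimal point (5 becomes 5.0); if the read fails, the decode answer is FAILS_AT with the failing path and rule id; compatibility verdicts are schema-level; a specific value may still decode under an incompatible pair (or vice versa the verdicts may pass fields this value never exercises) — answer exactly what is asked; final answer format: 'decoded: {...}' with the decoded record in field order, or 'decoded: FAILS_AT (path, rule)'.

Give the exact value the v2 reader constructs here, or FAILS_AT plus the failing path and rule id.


decoded: {"label": null, "rating": 3.75, "payload": 0xFF, "height": -0.5, "signature": 0xBEEF}

each type pair in Profile: writer, then reader
migrating the Profile value to v2:
  label := null (absent, optional -> null)
  rating := 3.75
  payload := 0xFF
  height := -0.5
  signature := 0xBEEF (from writer checksum)
  => decoded: {"label": null, "rating": 3.75, "payload": 0xFF, "height": -0.5, "signature": 0xBEEF}
remaining Profile differences; none change what is asked:
  field label in record Profile: type string changed to bool (its default is dropped) -> schema-level compatibility only; this Profile value's decode is unchanged


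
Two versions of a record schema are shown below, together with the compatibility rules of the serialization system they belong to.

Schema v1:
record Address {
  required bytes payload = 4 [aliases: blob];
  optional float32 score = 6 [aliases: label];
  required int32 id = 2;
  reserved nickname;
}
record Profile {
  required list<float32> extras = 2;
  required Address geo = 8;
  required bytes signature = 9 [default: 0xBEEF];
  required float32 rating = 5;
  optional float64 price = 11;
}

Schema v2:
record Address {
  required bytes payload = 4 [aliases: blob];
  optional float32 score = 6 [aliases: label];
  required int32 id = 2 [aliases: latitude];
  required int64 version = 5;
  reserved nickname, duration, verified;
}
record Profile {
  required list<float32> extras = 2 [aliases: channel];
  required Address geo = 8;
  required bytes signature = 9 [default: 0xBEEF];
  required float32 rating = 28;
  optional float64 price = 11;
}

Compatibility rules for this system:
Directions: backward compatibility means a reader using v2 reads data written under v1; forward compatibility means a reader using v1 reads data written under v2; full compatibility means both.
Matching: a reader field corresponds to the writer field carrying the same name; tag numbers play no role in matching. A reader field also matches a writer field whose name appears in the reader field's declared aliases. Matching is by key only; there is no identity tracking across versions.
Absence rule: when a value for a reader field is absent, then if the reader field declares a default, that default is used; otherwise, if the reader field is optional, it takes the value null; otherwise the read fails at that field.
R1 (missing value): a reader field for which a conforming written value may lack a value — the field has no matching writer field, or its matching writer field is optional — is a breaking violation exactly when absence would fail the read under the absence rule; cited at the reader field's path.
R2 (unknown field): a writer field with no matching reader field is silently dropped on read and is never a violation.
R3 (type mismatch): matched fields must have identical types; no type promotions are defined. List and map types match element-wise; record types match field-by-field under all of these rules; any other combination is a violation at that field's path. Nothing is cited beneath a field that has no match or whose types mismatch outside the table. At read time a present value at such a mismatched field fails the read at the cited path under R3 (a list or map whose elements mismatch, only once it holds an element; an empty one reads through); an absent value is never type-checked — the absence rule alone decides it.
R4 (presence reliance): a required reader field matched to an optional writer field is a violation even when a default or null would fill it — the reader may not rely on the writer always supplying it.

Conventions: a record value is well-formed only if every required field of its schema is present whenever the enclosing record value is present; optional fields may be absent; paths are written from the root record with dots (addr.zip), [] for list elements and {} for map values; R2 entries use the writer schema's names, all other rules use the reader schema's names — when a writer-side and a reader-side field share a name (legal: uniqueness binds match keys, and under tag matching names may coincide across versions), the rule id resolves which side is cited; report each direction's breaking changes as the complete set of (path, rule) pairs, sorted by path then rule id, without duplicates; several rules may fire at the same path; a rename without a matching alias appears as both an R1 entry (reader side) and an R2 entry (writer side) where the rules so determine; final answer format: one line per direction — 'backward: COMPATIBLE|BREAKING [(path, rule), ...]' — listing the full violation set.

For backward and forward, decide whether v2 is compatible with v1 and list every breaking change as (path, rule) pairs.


backward: BREAKING [(geo.version, R1)]; forward: COMPATIBLE []

arrows below run writer -> reader for Profile
backward on Profile — v2 reading data written by v1:
  list<float32> -> list<float32>, writer required: extras aligns to extras
  Address -> Address, writer required: geo aligns to geo
  bytes -> bytes, writer required: signature aligns to signature
  float32 -> float32, writer required: rating aligns to rating
  float64 -> float64, writer optional: price aligns to price
  bytes -> bytes, writer required: geo.payload aligns to geo.payload
  float32 -> float32, writer optional: geo.score aligns to geo.score
  int32 -> int32, writer required: geo.id aligns to geo.id
  no writer field matches reader geo.version
  violation R1 at geo.version
  => backward: BREAKING (1)
forward on Profile — v1 reading data written by v2:
  list<float32> -> list<float32>, writer required: extras aligns to extras
  Address -> Address, writer required: geo aligns to geo
  bytes -> bytes, writer required: signature aligns to signature
  float32 -> float32, writer required: rating aligns to rating
  float64 -> float64, writer optional: price aligns to price
  bytes -> bytes, writer required: geo.payload aligns to geo.payload
  float32 -> float32, writer optional: geo.score aligns to geo.score
  int32 -> int32, writer required: geo.id aligns to geo.id
  geo.version (writer side), unknown to reader
  => forward verdict for Profile: COMPATIBLE, no violations


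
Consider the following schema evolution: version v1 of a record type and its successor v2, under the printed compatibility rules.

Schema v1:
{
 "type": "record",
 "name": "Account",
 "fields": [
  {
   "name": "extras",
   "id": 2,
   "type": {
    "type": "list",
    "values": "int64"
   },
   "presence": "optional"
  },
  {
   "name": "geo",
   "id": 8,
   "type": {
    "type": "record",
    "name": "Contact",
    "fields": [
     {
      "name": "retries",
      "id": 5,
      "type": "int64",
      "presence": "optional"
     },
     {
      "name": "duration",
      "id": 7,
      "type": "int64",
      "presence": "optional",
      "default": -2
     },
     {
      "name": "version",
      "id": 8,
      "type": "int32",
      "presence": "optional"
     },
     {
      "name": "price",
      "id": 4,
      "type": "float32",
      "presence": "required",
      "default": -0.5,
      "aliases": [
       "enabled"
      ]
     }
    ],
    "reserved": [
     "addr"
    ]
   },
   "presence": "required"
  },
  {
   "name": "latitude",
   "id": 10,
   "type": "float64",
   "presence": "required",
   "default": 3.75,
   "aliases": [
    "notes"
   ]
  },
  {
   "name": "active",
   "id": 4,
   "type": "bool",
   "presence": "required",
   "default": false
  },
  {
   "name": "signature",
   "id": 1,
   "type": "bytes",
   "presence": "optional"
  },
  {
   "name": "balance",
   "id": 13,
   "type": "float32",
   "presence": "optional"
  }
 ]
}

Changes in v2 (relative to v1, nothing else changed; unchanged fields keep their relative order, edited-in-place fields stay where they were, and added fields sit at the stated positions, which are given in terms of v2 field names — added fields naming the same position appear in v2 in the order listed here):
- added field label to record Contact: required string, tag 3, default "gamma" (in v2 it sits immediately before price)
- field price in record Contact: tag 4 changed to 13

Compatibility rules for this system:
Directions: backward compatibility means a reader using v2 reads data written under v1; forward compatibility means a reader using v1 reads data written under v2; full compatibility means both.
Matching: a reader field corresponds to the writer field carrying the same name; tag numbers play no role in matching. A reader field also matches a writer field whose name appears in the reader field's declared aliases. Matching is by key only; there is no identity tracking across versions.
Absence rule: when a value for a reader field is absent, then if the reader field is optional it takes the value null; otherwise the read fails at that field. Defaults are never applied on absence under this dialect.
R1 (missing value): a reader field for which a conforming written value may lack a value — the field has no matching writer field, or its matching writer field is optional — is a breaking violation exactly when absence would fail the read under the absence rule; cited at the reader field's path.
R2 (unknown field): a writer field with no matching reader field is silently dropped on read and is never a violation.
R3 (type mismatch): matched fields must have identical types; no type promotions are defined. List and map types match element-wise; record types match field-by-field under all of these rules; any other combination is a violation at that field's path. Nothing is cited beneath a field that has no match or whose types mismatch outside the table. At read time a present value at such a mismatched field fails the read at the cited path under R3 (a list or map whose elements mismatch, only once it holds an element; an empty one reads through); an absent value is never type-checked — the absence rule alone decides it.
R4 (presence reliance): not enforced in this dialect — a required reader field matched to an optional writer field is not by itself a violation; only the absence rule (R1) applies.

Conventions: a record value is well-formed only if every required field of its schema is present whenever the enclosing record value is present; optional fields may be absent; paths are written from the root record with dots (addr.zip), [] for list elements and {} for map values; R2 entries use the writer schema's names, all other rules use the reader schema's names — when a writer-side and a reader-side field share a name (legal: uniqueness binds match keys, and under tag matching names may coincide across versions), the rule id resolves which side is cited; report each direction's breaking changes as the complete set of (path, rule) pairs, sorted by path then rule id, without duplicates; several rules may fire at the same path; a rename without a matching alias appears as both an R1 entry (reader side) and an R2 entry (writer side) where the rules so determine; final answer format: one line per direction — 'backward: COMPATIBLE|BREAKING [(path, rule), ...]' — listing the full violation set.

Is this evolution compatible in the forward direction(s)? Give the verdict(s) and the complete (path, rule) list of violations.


the writer's type comes first in each Account pair
checking forward for Account: reader v1 against writer v2:
  list<int64> -> list<int64>, writer optional: extras aligns to extras
  Contact -> Contact, writer required: geo aligns to geo
  float64 -> float64, writer required: latitude aligns to latitude
  bool -> bool, writer required: active aligns to active
  bytes -> bytes, writer optional: signature aligns to signature
  float32 -> float32, writer optional: balance aligns to balance
  int64 -> int64, writer optional: geo.retries aligns to geo.retries
  int64 -> int64, writer optional: geo.duration aligns to geo.duration
  int32 -> int32, writer optional: geo.version aligns to geo.version
  float32 -> float32, writer required: geo.price aligns to geo.price
  geo.label (writer side), unknown to reader
  => no violations; forward on Account: COMPATIBLE
diffs on Account not affecting the asked answer:
  added field label to record Contact: required string, tag 3, default "gamma" (in v2 it sits immediately before price) -> its effect on Account is confined to the backward direction, not asked
  field price in record Contact: tag 4 changed to 13 -> no rule fires on it in Account's dialect; the asked verdict holds

forward: COMPATIBLE []


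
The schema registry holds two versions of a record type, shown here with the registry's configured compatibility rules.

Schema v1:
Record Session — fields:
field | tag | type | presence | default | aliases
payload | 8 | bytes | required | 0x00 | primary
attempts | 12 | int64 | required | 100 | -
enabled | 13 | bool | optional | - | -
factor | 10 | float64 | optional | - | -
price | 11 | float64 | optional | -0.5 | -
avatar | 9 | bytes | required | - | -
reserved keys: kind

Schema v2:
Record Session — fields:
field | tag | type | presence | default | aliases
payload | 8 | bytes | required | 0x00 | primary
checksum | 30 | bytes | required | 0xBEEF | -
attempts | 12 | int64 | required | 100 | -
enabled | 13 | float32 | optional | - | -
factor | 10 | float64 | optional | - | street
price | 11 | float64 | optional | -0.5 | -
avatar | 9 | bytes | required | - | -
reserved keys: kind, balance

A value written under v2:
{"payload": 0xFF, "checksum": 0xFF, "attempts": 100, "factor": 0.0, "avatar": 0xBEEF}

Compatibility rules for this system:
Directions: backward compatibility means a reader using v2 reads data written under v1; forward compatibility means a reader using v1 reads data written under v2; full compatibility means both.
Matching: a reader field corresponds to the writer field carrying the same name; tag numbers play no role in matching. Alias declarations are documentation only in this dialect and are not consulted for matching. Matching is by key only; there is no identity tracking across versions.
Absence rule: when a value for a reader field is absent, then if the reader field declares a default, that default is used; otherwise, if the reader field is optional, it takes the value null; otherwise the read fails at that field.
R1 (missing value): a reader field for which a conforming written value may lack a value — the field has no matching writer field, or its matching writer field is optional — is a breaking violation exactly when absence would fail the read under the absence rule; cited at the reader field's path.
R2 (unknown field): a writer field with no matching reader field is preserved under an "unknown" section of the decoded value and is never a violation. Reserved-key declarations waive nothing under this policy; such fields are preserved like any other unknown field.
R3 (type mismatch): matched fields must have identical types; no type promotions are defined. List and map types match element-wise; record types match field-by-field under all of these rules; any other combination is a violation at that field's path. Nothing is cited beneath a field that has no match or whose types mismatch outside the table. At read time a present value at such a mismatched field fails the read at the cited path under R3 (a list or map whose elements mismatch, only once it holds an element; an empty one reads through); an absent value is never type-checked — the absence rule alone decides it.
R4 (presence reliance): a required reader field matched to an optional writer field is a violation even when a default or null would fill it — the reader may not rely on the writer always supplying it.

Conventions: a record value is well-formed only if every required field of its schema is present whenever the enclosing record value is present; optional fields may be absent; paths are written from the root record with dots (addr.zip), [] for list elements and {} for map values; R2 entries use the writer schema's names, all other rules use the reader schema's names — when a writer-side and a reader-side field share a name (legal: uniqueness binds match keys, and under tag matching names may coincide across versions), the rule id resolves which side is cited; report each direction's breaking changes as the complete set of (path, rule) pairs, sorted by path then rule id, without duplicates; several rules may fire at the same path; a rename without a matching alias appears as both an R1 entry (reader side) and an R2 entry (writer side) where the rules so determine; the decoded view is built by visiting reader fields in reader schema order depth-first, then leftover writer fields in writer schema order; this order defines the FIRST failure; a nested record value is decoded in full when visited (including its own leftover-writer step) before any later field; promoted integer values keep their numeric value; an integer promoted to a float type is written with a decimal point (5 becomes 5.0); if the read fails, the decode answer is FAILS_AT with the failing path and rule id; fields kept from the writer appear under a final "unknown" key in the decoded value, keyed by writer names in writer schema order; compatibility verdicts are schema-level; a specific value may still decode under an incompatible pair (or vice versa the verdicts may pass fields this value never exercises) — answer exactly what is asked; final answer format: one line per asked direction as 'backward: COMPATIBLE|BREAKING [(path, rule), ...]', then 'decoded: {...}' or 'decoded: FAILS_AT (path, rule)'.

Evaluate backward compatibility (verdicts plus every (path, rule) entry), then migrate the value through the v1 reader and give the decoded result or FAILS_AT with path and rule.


backward: BREAKING [(enabled, R3)]; decoded: {"payload": 0xFF, "attempts": 100, "enabled": null, "factor": 0.0, "price": -0.5, "avatar": 0xBEEF, "unknown": {"checksum": 0xFF}}

each type pair in Session: writer, then reader
backward analysis of Session with v2 as reader and v1 as writer:
  payload: paired with writer payload (bytes -> bytes; writer required)
  checksum has no writer counterpart
  attempts: paired with writer attempts (int64 -> int64; writer required)
  enabled: paired with writer enabled (bool -> float32; writer optional)
  factor: paired with writer factor (float64 -> float64; writer optional)
  price: paired with writer price (float64 -> float64; writer optional)
  avatar: paired with writer avatar (bytes -> bytes; writer required)
  R3 fires at enabled
  => 1 violation(s): backward is BREAKING for Session
decode (reader v1):
  payload := 0xFF
  attempts := 100
  enabled := null (missing; optional => null)
  factor := 0.0
  price := -0.5 (missing; default applied)
  avatar := 0xBEEF
  writer checksum: kept under "unknown"
  => decoded: {"payload": 0xFF, "attempts": 100, "enabled": null, "factor": 0.0, "price": -0.5, "avatar": 0xBEEF, "unknown": {"checksum": 0xFF}}


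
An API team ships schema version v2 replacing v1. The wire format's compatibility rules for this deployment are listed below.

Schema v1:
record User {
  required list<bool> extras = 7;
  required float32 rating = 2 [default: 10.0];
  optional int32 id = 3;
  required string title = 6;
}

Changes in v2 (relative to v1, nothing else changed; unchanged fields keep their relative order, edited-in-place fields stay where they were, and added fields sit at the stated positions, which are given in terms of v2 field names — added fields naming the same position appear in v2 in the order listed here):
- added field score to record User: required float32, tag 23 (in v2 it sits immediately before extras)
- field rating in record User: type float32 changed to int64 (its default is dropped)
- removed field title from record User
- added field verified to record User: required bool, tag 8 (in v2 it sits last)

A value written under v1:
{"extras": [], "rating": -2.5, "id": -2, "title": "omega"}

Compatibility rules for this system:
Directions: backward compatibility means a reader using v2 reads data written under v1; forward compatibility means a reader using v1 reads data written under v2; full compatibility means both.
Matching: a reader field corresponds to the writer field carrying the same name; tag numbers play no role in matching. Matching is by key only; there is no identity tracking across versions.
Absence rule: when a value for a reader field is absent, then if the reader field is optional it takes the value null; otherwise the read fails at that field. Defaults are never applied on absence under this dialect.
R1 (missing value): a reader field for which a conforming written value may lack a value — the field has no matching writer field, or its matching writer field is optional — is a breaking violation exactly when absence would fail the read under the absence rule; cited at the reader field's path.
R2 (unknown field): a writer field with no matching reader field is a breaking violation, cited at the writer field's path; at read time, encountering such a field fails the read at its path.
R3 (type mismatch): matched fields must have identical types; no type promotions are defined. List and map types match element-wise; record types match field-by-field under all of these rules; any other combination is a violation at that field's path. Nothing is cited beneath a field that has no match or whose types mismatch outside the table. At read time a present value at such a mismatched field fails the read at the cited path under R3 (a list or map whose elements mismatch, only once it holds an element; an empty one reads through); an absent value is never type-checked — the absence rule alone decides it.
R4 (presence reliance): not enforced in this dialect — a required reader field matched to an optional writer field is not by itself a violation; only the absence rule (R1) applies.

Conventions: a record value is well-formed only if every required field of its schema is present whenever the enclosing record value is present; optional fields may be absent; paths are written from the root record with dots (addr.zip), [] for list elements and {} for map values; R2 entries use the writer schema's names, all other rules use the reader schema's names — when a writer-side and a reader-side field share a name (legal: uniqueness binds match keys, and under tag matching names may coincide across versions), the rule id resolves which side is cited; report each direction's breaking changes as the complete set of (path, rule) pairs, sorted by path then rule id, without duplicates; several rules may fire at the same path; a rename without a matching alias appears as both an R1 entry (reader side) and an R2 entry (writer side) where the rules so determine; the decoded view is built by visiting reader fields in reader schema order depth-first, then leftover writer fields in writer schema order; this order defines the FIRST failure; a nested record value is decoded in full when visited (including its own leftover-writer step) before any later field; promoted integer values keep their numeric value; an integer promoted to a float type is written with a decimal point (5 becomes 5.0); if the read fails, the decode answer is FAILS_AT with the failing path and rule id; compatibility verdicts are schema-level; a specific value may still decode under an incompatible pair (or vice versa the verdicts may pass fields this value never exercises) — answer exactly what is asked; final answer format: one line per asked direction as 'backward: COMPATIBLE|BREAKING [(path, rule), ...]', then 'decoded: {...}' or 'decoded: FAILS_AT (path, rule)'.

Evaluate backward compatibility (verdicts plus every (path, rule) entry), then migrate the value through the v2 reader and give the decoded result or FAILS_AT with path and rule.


each type pair in User: writer, then reader
backward for User (reader v2, writer v1):
  score has no writer counterpart
  writer required, list<bool> -> list<bool>: reader extras maps from writer extras
  writer required, float32 -> int64: reader rating maps from writer rating
  writer optional, int32 -> int32: reader id maps from writer id
  verified has no writer counterpart
  title (writer side), unknown to reader
  breaking: (rating, R3)
  breaking: (score, R1)
  breaking: (title, R2)
  breaking: (verified, R1)
  backward on User therefore BREAKING (4)
migrating the User value to v2:
  read fails at score under R1 (no fill)
  => FAILS_AT (score, R1)

backward: BREAKING [(rating, R3), (score, R1), (title, R2), (verified, R1)]; decoded: FAILS_AT (score, R1)


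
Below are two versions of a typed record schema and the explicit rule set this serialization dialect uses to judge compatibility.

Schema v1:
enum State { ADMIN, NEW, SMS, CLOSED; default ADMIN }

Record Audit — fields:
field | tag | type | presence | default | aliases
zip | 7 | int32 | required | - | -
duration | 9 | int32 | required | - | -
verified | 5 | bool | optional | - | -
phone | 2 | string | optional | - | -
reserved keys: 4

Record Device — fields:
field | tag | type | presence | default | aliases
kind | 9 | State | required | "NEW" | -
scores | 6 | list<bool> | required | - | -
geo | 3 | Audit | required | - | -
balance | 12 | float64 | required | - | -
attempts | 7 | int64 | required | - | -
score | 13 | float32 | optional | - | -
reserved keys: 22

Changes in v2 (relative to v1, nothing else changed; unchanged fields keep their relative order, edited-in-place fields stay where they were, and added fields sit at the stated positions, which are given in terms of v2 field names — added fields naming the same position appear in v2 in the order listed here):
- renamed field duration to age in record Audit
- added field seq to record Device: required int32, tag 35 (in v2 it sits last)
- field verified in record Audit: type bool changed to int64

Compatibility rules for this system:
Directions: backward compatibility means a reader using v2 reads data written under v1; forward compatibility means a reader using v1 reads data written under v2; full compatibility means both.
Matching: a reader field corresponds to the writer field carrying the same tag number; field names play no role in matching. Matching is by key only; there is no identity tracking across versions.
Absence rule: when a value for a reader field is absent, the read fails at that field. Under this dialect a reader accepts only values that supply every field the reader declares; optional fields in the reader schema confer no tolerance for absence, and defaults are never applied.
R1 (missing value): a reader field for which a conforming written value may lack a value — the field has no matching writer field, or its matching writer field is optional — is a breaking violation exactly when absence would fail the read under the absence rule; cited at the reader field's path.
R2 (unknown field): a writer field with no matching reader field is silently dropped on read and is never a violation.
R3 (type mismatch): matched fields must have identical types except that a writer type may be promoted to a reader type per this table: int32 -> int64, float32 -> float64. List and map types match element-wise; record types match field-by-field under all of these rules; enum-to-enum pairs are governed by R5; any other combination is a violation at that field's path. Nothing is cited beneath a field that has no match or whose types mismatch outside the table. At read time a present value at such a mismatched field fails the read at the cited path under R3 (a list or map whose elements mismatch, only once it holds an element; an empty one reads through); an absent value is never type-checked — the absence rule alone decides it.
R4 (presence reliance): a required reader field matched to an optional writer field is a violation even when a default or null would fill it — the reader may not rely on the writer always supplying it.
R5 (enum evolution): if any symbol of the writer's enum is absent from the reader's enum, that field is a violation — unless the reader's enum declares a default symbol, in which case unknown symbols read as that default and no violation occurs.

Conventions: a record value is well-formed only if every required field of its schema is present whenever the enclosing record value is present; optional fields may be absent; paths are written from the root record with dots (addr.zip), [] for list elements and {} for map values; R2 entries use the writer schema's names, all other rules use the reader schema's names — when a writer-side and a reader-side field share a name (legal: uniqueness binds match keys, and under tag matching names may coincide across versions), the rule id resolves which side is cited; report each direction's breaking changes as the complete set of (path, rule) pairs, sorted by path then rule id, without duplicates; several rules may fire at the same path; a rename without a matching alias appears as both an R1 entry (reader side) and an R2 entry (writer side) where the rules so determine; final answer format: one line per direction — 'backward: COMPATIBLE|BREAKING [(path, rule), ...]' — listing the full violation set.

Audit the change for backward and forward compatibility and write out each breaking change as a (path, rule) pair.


the writer's type comes first in each Device pair
backward analysis of Device with v2 as reader and v1 as writer:
  kind: State -> State, writer required; from kind
  scores: list<bool> -> list<bool>, writer required; from scores
  geo: Audit -> Audit, writer required; from geo
  balance: float64 -> float64, writer required; from balance
  attempts: int64 -> int64, writer required; from attempts
  score: float32 -> float32, writer optional; from score
  seq has no writer counterpart
  geo.zip: int32 -> int32, writer required; from geo.zip
  geo.age: int32 -> int32, writer required; from geo.duration
  geo.verified: bool -> int64, writer optional; from geo.verified
  geo.phone: string -> string, writer optional; from geo.phone
  breaking: (geo.phone, R1)
  breaking: (geo.verified, R1)
  breaking: (geo.verified, R3)
  breaking: (score, R1)
  breaking: (seq, R1)
  => backward: BREAKING (5)
forward analysis of Device with v1 as reader and v2 as writer:
  kind: State -> State, writer required; from kind
  scores: list<bool> -> list<bool>, writer required; from scores
  geo: Audit -> Audit, writer required; from geo
  balance: float64 -> float64, writer required; from balance
  attempts: int64 -> int64, writer required; from attempts
  score: float32 -> float32, writer optional; from score
  leftover writer field: seq
  geo.zip: int32 -> int32, writer required; from geo.zip
  geo.duration: int32 -> int32, writer required; from geo.age
  geo.verified: int64 -> bool, writer optional; from geo.verified
  geo.phone: string -> string, writer optional; from geo.phone
  breaking: (geo.phone, R1)
  breaking: (geo.verified, R1)
  breaking: (geo.verified, R3)
  breaking: (score, R1)
  => forward: BREAKING (4)

backward: BREAKING [(geo.phone, R1), (geo.verified, R1), (geo.verified, R3), (score, R1), (seq, R1)]; forward: BREAKING [(geo.phone, R1), (geo.verified, R1), (geo.verified, R3), (score, R1)]
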